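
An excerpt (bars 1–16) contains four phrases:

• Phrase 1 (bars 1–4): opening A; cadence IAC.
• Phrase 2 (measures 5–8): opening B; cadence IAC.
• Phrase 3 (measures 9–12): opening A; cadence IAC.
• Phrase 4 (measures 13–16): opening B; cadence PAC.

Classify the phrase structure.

parallel double period

Four phrases in two halves: the first half (bars 1-8) ends with an imperfect authentic cadence, the second (mm. 9–16) with a perfect authentic cadence — a large antecedent–consequent pair, i.e. a double period.
Phrase 3 begins with the same material as phrase 1, making it parallel.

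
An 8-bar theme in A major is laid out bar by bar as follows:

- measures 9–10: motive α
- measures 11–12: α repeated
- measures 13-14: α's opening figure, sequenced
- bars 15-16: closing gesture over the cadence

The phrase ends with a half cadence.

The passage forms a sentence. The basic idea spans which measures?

The presentation of a sentence is the basic idea (mm. 9-10) plus its repetition (bars 11-12); the basic idea is therefore measures 9-10.

measures 9–10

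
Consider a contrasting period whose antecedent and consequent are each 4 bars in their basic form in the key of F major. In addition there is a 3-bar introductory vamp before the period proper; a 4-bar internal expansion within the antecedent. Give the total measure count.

Basic contrasting period: 4 + 4 = 8 bars.
8 (basic form) + 3 (introduction) + 4 (internal expansion) = 15.

15 measures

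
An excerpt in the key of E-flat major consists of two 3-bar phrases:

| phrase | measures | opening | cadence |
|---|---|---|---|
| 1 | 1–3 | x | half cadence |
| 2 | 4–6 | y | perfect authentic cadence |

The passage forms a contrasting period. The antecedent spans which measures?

The antecedent is the phrase ending with the weaker cadence (half cadence, phrase 1) and the consequent the one ending more conclusively (perfect authentic cadence, phrase 2); the antecedent is measures 1–3.

measures 1–3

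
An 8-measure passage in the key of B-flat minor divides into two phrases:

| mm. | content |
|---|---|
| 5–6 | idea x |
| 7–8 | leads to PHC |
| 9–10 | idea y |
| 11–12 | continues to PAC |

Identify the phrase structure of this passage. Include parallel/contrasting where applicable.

Phrase 1 ends with a Phrygian half cadence (weaker) and phrase 2 with a perfect authentic cadence (stronger): antecedent + consequent = a period.
The two phrases open with different material (x / y), so the period is contrasting.

contrasting period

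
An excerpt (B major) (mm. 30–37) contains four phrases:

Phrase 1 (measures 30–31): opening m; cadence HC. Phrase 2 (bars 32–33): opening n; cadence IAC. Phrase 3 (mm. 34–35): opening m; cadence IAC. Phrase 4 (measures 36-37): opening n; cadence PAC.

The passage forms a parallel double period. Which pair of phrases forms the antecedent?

phrases 1 and 2

In a double period the first pair of phrases (ending imperfect authentic cadence) is the large antecedent and the second pair (ending perfect authentic cadence) is the large consequent; the antecedent is phrases 1 and 2.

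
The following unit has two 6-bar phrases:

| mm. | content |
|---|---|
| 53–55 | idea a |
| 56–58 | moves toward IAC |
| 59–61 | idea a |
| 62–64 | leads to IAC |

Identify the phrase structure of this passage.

repeated phrase

Both phrases have the same opening (a) and the same cadence (imperfect authentic cadence): the second is a restatement, not a consequent, so this is a repeated phrase rather than a period.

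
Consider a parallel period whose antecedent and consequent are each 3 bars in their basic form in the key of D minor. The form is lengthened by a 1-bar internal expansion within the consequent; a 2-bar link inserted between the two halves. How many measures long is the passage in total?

Basic parallel period: 3 + 3 = 6 bars.
6 (basic form) + 1 (internal expansion) + 2 (link) = 9.

9 measures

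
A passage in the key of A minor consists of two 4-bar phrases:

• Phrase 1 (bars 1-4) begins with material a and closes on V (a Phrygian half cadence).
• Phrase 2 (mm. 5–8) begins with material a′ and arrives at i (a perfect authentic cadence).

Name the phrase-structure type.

Phrase 1 ends with a Phrygian half cadence (weaker) and phrase 2 with a perfect authentic cadence (stronger): antecedent + consequent = a period.
The two phrases open with the same material (a / a′), so the period is parallel.

parallel period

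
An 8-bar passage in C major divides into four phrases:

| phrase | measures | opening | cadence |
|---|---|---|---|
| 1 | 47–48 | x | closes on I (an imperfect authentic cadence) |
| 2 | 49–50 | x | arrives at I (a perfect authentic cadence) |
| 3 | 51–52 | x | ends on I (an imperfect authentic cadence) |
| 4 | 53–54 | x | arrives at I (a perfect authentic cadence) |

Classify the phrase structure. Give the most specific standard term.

The cadence pattern IAC–PAC–IAC–PAC is weak–strong twice, and phrases 3–4 restate phrases 1–2: a period heard twice, not a double period (which would end weakly at phrase 2).

repeated period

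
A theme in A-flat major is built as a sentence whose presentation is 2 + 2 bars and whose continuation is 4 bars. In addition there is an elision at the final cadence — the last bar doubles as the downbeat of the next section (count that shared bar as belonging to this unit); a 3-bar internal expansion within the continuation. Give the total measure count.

11 measures

Basic sentence: 2 + 2 + 4 = 8 bars.
8 (basic form) + 3 (internal expansion) = 11.
The elision shares a bar with the next section but does not change this unit's count.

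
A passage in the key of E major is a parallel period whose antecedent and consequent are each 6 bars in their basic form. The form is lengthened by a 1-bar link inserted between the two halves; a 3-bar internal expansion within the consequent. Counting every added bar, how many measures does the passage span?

16 measures

Basic parallel period: 6 + 6 = 12 bars.
12 (basic form) + 1 (link) + 3 (internal expansion) = 16.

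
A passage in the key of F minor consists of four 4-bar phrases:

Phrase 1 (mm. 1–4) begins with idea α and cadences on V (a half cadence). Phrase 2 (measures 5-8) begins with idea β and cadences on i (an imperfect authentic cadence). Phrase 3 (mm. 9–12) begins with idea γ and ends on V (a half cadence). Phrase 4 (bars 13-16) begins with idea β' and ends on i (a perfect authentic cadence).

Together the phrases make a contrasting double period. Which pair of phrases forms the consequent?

phrases 3 and 4

In a double period the first pair of phrases (ending imperfect authentic cadence) is the large antecedent and the second pair (ending perfect authentic cadence) is the large consequent; the consequent is phrases 3 and 4.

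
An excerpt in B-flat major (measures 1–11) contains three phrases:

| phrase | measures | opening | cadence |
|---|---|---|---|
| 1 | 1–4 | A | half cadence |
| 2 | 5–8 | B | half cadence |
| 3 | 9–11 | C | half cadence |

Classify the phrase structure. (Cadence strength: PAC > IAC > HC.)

The final phrase closes with a half cadence, which is not stronger than the preceding half cadence; the 3 phrases lack an overall antecedent–consequent design and so form a phrase group.

phrase group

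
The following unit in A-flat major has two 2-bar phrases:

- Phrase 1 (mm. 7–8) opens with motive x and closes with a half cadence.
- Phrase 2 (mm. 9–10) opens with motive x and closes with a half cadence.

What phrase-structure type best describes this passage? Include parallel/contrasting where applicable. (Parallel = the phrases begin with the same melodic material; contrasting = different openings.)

Both phrases have the same opening (x) and the same cadence (half cadence): the second is a restatement, not a consequent, so this is a repeated phrase rather than a period.

repeated phrase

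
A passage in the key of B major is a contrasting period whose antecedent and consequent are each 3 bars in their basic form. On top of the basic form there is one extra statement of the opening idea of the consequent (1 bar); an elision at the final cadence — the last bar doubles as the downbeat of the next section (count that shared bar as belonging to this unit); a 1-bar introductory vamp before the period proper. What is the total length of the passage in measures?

8 measures

Basic contrasting period: 3 + 3 = 6 bars.
6 (basic form) + 1 (extra statement) + 1 (introduction) = 8.
The elision shares a bar with the next section but does not change this unit's count.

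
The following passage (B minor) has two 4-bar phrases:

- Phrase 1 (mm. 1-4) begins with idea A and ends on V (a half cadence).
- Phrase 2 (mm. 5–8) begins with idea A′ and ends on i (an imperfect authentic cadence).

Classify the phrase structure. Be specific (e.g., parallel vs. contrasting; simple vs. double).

parallel period

Phrase 1 ends with a half cadence (weaker) and phrase 2 with an imperfect authentic cadence (stronger): antecedent + consequent = a period.
The two phrases open with the same material (A / A′), so the period is parallel.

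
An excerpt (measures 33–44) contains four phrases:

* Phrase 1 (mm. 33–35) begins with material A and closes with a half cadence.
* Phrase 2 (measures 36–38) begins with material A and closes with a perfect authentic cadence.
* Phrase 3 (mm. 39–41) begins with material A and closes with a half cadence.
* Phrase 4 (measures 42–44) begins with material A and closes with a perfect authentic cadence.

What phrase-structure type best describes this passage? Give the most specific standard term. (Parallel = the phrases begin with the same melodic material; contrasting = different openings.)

repeated period

The cadence pattern HC–PAC–HC–PAC is weak–strong twice, and phrases 3–4 restate phrases 1–2: a period heard twice, not a double period (which would end weakly at phrase 2).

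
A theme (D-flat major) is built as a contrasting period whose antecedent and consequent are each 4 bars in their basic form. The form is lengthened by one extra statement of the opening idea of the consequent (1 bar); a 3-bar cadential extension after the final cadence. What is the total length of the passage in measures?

Basic contrasting period: 4 + 4 = 8 bars.
8 (basic form) + 1 (extra statement) + 3 (cadential extension) = 12.

12 measures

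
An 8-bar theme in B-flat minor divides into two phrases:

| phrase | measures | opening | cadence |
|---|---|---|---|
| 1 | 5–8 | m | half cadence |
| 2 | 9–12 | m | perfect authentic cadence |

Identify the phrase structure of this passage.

Phrase 1 ends with a half cadence (weaker) and phrase 2 with a perfect authentic cadence (stronger): antecedent + consequent = a period.
The two phrases open with the same material (m / m), so the period is parallel.

parallel period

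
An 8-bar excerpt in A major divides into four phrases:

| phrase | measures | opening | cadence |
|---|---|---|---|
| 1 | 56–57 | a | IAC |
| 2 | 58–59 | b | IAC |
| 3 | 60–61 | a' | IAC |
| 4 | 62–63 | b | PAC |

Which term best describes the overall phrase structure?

Four phrases in two halves: the first half (mm. 56-59) ends with an imperfect authentic cadence, the second (bars 60-63) with a perfect authentic cadence — a large antecedent–consequent pair, i.e. a double period.
Phrase 3 begins with the same material as phrase 1, making it parallel.

parallel double period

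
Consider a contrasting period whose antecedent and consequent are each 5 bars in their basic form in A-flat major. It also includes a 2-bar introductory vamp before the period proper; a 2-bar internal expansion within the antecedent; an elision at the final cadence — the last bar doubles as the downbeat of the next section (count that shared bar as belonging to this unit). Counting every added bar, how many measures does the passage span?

14 measures

Basic contrasting period: 5 + 5 = 10 bars.
10 (basic form) + 2 (introduction) + 2 (internal expansion) = 14.
The elision shares a bar with the next section but does not change this unit's count.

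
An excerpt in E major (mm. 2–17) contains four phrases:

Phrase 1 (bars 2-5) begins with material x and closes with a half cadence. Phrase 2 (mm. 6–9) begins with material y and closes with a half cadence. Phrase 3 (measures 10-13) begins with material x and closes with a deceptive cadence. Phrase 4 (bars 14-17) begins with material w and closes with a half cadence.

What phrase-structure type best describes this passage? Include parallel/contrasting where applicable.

Phrase 4 ends with a half cadence, no stronger than phrase 2's half cadence, so the four phrases do not form a double period; nor do phrases 3–4 duplicate 1–2, so it is not a repeated period. With no phrase reaching a conclusive cadence, the passage is a phrase group.

phrase group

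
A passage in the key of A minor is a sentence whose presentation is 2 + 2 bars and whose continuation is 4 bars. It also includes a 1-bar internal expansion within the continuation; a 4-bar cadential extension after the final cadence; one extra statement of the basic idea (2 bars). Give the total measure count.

Basic sentence: 2 + 2 + 4 = 8 bars.
8 (basic form) + 1 (internal expansion) + 4 (cadential extension) + 2 (extra statement) = 15.

15 measures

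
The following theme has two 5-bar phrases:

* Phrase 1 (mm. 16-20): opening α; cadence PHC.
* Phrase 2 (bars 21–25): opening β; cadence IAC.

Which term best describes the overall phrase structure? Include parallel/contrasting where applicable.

contrasting period

Phrase 1 ends with a Phrygian half cadence (weaker) and phrase 2 with an imperfect authentic cadence (stronger): antecedent + consequent = a period.
The two phrases open with different material (α / β), so the period is contrasting.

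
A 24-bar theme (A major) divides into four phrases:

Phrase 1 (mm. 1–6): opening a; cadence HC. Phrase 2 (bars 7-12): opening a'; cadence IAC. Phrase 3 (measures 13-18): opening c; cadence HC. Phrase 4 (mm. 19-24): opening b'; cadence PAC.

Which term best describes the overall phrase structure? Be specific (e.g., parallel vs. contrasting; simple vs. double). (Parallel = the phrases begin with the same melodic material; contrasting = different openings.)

Four phrases in two halves: the first half (mm. 1-12) ends with an imperfect authentic cadence, the second (mm. 13–24) with a perfect authentic cadence — a large antecedent–consequent pair, i.e. a double period.
Phrase 3 begins with different material from phrase 1, making it contrasting.

contrasting double period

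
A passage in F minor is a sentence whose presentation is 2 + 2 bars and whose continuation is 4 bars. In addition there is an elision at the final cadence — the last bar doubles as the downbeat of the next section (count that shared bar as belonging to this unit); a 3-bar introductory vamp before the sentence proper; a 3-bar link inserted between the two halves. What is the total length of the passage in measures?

Basic sentence: 2 + 2 + 4 = 8 bars.
8 (basic form) + 3 (introduction) + 3 (link) = 14.
The elision shares a bar with the next section but does not change this unit's count.

14 measures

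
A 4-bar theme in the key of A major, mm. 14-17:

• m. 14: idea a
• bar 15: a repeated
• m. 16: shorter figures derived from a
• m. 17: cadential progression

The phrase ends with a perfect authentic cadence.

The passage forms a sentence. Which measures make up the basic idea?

The presentation of a sentence is the basic idea (m. 14) plus its repetition (bar 15); the basic idea is therefore bar 14.

measures 14–14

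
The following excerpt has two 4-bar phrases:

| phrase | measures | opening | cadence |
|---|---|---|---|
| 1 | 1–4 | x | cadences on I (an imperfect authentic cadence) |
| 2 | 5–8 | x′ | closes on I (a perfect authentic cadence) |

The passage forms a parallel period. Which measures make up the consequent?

The antecedent is the phrase ending with the weaker cadence (imperfect authentic cadence, phrase 1) and the consequent the one ending more conclusively (perfect authentic cadence, phrase 2); the consequent is bars 5–8.

measures 5–8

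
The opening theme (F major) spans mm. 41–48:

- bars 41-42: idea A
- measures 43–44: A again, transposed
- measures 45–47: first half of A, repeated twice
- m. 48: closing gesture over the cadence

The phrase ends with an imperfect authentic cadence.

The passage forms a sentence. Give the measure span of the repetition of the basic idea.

The presentation of a sentence is the basic idea (bars 41–42) plus its repetition (mm. 43–44); the repetition of the basic idea is therefore mm. 43–44.

measures 43–44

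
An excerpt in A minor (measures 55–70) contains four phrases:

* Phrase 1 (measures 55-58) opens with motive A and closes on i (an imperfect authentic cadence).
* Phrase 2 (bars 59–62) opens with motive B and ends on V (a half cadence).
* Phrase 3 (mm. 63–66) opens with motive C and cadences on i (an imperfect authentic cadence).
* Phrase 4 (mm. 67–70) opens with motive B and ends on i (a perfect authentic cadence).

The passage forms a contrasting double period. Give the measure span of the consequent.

measures 63–70

In a double period the four phrases pair into a large antecedent (phrases 1–2, ending half cadence) and a large consequent (phrases 3–4, ending perfect authentic cadence). The consequent spans measures 63-70.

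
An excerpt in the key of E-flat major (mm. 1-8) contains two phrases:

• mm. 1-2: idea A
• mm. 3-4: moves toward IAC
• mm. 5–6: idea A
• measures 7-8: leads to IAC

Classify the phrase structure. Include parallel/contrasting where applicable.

Both phrases have the same opening (A) and the same cadence (imperfect authentic cadence): the second is a restatement, not a consequent, so this is a repeated phrase rather than a period.

repeated phrase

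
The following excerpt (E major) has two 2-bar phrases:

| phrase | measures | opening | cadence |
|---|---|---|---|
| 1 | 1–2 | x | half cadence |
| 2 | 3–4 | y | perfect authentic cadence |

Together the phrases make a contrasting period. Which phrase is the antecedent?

The phrase ending with the weaker cadence (half cadence) is the antecedent; the one ending more conclusively (perfect authentic cadence) is the consequent. The antecedent is phrase 1.

phrase 1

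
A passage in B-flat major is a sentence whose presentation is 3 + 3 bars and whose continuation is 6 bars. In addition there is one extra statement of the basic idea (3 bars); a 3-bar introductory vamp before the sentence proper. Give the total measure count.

18 measures

Basic sentence: 3 + 3 + 6 = 12 bars.
12 (basic form) + 3 (extra statement) + 3 (introduction) = 18.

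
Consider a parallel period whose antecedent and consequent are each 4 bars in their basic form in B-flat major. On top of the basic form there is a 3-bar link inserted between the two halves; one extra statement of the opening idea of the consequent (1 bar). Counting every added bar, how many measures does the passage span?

12 measures

Basic parallel period: 4 + 4 = 8 bars.
8 (basic form) + 3 (link) + 1 (extra statement) = 12.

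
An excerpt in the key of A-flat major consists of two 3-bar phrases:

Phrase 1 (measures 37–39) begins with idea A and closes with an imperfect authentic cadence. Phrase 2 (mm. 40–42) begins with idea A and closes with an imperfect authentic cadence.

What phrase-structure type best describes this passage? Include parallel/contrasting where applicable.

repeated phrase

Both phrases have the same opening (A) and the same cadence (imperfect authentic cadence): the second is a restatement, not a consequent, so this is a repeated phrase rather than a period.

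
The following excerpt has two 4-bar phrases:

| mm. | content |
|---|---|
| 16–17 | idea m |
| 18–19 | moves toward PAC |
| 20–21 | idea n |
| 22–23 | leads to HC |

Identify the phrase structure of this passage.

The second phrase closes with a half cadence, which is not stronger than the first phrase's perfect authentic cadence; without a weak→strong cadential pair there is no antecedent–consequent relationship, so this is a phrase group rather than a period.

phrase group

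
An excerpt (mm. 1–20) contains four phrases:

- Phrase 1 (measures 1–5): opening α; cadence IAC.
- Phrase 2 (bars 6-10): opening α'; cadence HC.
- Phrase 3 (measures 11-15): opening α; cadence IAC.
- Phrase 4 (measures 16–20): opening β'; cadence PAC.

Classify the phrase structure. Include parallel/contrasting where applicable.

Four phrases in two halves: the first half (bars 1–10) ends with a half cadence, the second (mm. 11-20) with a perfect authentic cadence — a large antecedent–consequent pair, i.e. a double period.
Phrase 3 begins with the same material as phrase 1, making it parallel.

parallel double period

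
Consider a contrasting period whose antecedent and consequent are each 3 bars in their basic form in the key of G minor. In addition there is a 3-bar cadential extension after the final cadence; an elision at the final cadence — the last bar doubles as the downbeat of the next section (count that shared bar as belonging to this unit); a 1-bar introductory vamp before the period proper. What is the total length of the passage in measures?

10 measures

Basic contrasting period: 3 + 3 = 6 bars.
6 (basic form) + 3 (cadential extension) + 1 (introduction) = 10.
The elision shares a bar with the next section but does not change this unit's count.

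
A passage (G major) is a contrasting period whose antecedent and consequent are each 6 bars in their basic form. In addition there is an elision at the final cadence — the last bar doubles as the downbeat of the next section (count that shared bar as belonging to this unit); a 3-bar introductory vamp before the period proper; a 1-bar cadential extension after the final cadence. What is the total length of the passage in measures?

Basic contrasting period: 6 + 6 = 12 bars.
12 (basic form) + 3 (introduction) + 1 (cadential extension) = 16.
The elision shares a bar with the next section but does not change this unit's count.

16 measures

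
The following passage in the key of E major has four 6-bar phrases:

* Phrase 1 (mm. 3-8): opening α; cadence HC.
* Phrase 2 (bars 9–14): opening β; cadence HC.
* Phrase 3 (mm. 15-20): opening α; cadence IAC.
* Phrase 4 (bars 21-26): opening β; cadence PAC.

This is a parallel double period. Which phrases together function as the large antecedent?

In a double period the first pair of phrases (ending half cadence) is the large antecedent and the second pair (ending perfect authentic cadence) is the large consequent; the antecedent is phrases 1 and 2.

phrases 1 and 2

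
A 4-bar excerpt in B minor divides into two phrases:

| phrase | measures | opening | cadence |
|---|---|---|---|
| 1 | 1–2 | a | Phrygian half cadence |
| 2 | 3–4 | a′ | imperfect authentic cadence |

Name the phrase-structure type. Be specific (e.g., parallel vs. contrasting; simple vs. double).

parallel period

Phrase 1 ends with a Phrygian half cadence (weaker) and phrase 2 with an imperfect authentic cadence (stronger): antecedent + consequent = a period.
The two phrases open with the same material (a / a′), so the period is parallel.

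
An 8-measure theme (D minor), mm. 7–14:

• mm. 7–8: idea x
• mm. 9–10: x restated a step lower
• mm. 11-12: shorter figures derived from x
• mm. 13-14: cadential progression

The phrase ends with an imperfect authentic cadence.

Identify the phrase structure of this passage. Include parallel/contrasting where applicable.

sentence

Basic idea (measures 7-8) + its repetition (measures 9-10) form the presentation; fragmentation and cadence (mm. 11–14) form the continuation — the 8-bar whole is a sentence.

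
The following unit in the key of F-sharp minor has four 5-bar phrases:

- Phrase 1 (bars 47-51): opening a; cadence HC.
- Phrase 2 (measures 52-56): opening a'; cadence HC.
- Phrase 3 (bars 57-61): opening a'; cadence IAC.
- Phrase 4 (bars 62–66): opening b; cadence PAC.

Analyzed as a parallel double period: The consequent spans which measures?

measures 57–66

In a double period the four phrases pair into a large antecedent (phrases 1–2, ending half cadence) and a large consequent (phrases 3–4, ending perfect authentic cadence). The consequent spans mm. 57–66.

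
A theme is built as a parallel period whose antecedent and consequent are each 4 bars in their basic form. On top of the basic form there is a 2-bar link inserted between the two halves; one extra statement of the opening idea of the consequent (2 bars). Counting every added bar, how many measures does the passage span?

Basic parallel period: 4 + 4 = 8 bars.
8 (basic form) + 2 (link) + 2 (extra statement) = 12.

12 measures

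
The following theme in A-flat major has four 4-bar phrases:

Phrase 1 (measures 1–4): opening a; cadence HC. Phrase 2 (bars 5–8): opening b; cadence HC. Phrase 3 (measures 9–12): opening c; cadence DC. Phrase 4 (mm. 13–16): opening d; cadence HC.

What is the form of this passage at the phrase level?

Phrase 4 ends with a half cadence, no stronger than phrase 2's half cadence, so the four phrases do not form a double period; nor do phrases 3–4 duplicate 1–2, so it is not a repeated period. With no phrase reaching a conclusive cadence, the passage is a phrase group.

phrase group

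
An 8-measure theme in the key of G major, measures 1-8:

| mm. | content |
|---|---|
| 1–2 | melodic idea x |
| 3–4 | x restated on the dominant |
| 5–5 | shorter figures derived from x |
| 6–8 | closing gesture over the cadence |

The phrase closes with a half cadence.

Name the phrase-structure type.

Basic idea (mm. 1–2) + its repetition (measures 3–4) form the presentation; fragmentation and cadence (mm. 5-8) form the continuation — the 8-bar whole is a sentence.

sentence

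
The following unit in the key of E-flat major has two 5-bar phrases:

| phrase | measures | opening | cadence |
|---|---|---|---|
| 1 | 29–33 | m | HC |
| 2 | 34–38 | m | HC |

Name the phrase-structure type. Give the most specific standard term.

Both phrases have the same opening (m) and the same cadence (half cadence): the second is a restatement, not a consequent, so this is a repeated phrase rather than a period.

repeated phrase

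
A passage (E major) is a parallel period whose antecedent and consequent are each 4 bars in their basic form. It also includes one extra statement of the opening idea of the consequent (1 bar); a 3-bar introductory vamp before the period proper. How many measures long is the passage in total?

12 measures

Basic parallel period: 4 + 4 = 8 bars.
8 (basic form) + 1 (extra statement) + 3 (introduction) = 12.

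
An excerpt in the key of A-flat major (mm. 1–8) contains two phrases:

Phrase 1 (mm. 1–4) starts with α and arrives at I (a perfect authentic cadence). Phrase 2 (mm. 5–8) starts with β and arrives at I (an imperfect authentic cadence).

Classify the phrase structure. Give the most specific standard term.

The second phrase closes with an imperfect authentic cadence, which is not stronger than the first phrase's perfect authentic cadence; without a weak→strong cadential pair there is no antecedent–consequent relationship, so this is a phrase group rather than a period.

phrase group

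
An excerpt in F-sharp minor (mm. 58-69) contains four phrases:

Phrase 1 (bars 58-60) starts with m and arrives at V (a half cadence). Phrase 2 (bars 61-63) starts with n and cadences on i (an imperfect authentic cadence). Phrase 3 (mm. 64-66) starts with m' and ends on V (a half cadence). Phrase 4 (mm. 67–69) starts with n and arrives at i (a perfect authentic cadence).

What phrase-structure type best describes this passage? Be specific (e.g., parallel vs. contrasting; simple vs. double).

Four phrases in two halves: the first half (measures 58–63) ends with an imperfect authentic cadence, the second (bars 64–69) with a perfect authentic cadence — a large antecedent–consequent pair, i.e. a double period.
Phrase 3 begins with the same material as phrase 1, making it parallel.

parallel double period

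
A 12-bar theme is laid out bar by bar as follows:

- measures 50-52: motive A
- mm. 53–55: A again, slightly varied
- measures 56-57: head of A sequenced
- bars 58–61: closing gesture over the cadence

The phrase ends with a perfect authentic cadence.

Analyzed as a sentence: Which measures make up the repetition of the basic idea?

measures 53–55

The presentation of a sentence is the basic idea (mm. 50-52) plus its repetition (bars 53-55); the repetition of the basic idea is therefore mm. 53–55.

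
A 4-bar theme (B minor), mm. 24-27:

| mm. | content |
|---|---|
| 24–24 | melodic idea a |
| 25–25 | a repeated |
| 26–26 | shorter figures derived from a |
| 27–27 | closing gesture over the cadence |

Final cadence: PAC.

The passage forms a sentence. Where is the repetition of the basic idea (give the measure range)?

The presentation of a sentence is the basic idea (m. 24) plus its repetition (m. 25); the repetition of the basic idea is therefore measure 25.

measures 25–25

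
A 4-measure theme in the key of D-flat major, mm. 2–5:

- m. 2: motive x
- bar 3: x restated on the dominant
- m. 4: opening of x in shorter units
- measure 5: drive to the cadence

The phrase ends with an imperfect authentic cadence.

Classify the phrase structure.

Basic idea (m. 2) + its repetition (bar 3) form the presentation; fragmentation and cadence (bars 4–5) form the continuation — the 4-bar whole is a sentence.

sentence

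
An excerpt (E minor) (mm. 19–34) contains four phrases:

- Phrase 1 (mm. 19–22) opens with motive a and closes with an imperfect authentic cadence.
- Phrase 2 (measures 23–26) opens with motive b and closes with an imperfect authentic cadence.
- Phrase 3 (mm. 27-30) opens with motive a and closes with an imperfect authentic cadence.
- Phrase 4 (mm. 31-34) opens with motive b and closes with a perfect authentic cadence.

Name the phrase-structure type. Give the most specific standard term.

parallel double period

Four phrases in two halves: the first half (bars 19–26) ends with an imperfect authentic cadence, the second (mm. 27-34) with a perfect authentic cadence — a large antecedent–consequent pair, i.e. a double period.
Phrase 3 begins with the same material as phrase 1, making it parallel.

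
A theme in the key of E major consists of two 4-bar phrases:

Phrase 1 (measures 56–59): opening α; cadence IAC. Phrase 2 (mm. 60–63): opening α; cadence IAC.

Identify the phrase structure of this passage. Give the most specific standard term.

Both phrases have the same opening (α) and the same cadence (imperfect authentic cadence): the second is a restatement, not a consequent, so this is a repeated phrase rather than a period.

repeated phrase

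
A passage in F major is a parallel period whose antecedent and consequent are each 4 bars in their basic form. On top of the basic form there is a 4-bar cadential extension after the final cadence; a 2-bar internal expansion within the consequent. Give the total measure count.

Basic parallel period: 4 + 4 = 8 bars.
8 (basic form) + 4 (cadential extension) + 2 (internal expansion) = 14.

14 measures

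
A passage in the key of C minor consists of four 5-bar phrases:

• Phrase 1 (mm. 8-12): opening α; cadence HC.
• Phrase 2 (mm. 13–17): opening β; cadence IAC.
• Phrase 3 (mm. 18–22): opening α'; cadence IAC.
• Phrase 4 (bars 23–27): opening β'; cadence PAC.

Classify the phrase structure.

Four phrases in two halves: the first half (bars 8-17) ends with an imperfect authentic cadence, the second (mm. 18–27) with a perfect authentic cadence — a large antecedent–consequent pair, i.e. a double period.
Phrase 3 begins with the same material as phrase 1, making it parallel.

parallel double period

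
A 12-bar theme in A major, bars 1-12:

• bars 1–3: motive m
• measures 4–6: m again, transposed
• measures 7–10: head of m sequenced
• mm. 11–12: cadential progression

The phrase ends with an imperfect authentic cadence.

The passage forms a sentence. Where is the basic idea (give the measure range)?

The presentation of a sentence is the basic idea (mm. 1–3) plus its repetition (mm. 4–6); the basic idea is therefore measures 1–3.

measures 1–3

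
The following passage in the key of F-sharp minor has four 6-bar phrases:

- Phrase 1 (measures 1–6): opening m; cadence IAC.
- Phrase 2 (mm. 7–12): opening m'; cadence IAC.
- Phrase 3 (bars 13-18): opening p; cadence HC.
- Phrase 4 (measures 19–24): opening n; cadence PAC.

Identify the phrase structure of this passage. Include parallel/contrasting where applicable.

Four phrases in two halves: the first half (bars 1–12) ends with an imperfect authentic cadence, the second (measures 13–24) with a perfect authentic cadence — a large antecedent–consequent pair, i.e. a double period.
Phrase 3 begins with different material from phrase 1, making it contrasting.

contrasting double period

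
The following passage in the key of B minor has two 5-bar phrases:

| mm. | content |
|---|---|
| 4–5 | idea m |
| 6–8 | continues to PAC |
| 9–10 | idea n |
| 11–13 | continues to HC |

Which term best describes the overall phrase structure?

phrase group

The second phrase closes with a half cadence, which is not stronger than the first phrase's perfect authentic cadence; without a weak→strong cadential pair there is no antecedent–consequent relationship, so this is a phrase group rather than a period.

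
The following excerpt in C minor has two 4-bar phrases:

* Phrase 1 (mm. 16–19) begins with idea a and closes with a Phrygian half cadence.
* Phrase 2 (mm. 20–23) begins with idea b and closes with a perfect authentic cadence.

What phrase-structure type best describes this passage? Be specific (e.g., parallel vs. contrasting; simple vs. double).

contrasting period

Phrase 1 ends with a Phrygian half cadence (weaker) and phrase 2 with a perfect authentic cadence (stronger): antecedent + consequent = a period.
The two phrases open with different material (a / b), so the period is contrasting.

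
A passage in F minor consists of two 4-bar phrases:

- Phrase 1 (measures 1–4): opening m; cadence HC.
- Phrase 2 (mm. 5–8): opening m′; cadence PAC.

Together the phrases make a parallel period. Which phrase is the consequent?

phrase 2

The phrase ending with the weaker cadence (half cadence) is the antecedent; the one ending more conclusively (perfect authentic cadence) is the consequent. The consequent is phrase 2.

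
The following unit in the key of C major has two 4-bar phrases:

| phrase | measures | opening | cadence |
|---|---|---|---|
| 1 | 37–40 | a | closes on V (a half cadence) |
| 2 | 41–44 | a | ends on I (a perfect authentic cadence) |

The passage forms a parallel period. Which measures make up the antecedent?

measures 37–40

The antecedent is the phrase ending with the weaker cadence (half cadence, phrase 1) and the consequent the one ending more conclusively (perfect authentic cadence, phrase 2); the antecedent is mm. 37-40.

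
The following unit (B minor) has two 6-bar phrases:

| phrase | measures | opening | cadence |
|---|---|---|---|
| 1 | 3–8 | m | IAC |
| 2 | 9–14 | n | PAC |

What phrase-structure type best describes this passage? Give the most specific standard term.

Phrase 1 ends with an imperfect authentic cadence (weaker) and phrase 2 with a perfect authentic cadence (stronger): antecedent + consequent = a period.
The two phrases open with different material (m / n), so the period is contrasting.

contrasting period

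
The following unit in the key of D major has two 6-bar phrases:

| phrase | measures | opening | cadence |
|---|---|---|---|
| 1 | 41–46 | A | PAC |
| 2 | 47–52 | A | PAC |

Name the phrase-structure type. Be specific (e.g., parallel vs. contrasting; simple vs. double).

Both phrases have the same opening (A) and the same cadence (perfect authentic cadence): the second is a restatement, not a consequent, so this is a repeated phrase rather than a period.

repeated phrase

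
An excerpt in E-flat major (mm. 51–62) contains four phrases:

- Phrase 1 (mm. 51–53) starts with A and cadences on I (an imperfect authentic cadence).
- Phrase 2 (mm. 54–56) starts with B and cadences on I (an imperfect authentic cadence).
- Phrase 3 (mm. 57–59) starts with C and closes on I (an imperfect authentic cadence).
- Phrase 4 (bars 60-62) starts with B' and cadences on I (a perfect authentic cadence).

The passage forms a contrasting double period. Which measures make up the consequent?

measures 57–62

In a double period the first pair of phrases (ending imperfect authentic cadence) is the large antecedent and the second pair (ending perfect authentic cadence) is the large consequent; the consequent is measures 57–62.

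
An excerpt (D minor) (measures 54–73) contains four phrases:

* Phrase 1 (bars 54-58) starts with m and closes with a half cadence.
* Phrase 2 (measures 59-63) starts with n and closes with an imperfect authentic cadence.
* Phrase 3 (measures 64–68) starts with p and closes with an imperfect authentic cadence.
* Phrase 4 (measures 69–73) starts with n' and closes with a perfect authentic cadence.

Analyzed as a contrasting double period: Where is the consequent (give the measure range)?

measures 64–73

In a double period the four phrases pair into a large antecedent (phrases 1–2, ending imperfect authentic cadence) and a large consequent (phrases 3–4, ending perfect authentic cadence). The consequent spans mm. 64–73.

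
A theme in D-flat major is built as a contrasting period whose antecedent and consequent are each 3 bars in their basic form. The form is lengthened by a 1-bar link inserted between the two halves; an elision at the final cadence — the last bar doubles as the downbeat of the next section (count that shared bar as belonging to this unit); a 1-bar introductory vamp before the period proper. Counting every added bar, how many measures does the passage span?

8 measures

Basic contrasting period: 3 + 3 = 6 bars.
6 (basic form) + 1 (link) + 1 (introduction) = 8.
The elision shares a bar with the next section but does not change this unit's count.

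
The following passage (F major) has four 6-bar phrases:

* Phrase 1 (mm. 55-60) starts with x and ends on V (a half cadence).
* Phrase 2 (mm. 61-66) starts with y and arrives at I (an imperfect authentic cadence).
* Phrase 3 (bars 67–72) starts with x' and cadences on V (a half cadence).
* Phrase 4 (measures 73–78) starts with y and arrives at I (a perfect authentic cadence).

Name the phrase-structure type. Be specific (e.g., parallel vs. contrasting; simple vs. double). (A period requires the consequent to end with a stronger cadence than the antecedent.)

Four phrases in two halves: the first half (measures 55-66) ends with an imperfect authentic cadence, the second (measures 67-78) with a perfect authentic cadence — a large antecedent–consequent pair, i.e. a double period.
Phrase 3 begins with the same material as phrase 1, making it parallel.

parallel double period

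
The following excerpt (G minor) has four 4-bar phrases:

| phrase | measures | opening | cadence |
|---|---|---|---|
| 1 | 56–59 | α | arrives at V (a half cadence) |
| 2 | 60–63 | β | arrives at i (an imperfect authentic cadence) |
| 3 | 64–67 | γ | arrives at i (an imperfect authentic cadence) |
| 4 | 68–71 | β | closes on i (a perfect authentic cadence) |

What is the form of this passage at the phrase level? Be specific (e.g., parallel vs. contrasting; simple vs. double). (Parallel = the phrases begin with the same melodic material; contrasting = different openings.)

contrasting double period

Four phrases in two halves: the first half (bars 56–63) ends with an imperfect authentic cadence, the second (measures 64-71) with a perfect authentic cadence — a large antecedent–consequent pair, i.e. a double period.
Phrase 3 begins with different material from phrase 1, making it contrasting.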